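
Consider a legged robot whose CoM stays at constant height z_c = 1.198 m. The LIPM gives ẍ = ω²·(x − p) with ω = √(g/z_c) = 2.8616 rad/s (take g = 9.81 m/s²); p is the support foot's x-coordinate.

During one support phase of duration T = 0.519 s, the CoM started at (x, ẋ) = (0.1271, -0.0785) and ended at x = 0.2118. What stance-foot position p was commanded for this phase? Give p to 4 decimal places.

p = 0.0195

ωT = 2.8616·0.519 = 1.485170; cosh(ωT) = 2.321091, sinh(ωT) = 2.094627
x(T) = p + (x₀−p)·cosh(ωT) + (ẋ₀/ω)·sinh(ωT) ⇒ p·(1 − cosh) = x(T) − x₀·cosh − (ẋ₀/ω)·sinh
numerator   = 0.2118 − (0.1271)·2.321091 − (-0.0785/2.8616)·2.094627 = -0.025750
denominator = 1 − 2.321091 = -1.321091
p = -0.025750 / -1.321091 = 0.0195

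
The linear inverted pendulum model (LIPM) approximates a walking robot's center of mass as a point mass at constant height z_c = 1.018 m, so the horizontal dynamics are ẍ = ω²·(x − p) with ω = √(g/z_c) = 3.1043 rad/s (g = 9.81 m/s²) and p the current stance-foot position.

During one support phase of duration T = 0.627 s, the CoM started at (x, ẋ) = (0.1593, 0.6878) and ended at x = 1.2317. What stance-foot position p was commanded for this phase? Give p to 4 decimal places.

p = 0.0379

ωT = 3.1043·0.627 = 1.946396; cosh(ωT) = 3.573095, sinh(ωT) = 3.430307
x(T) = p + (x₀−p)·cosh(ωT) + (ẋ₀/ω)·sinh(ωT) ⇒ p·(1 − cosh) = x(T) − x₀·cosh − (ẋ₀/ω)·sinh
numerator   = 1.2317 − (0.1593)·3.573095 − (0.6878/3.1043)·3.430307 = -0.097525
denominator = 1 − 3.573095 = -2.573095
p = -0.097525 / -2.573095 = 0.0379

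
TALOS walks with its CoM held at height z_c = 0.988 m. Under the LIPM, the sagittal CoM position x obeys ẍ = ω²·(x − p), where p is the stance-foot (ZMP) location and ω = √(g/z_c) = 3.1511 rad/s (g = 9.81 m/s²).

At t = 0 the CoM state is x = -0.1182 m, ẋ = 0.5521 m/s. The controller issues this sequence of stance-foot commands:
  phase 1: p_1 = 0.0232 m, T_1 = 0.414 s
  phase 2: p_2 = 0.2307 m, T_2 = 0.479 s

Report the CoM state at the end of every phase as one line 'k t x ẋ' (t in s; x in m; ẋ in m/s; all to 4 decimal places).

phase 1: p=0.0232, T=0.414, ωT=1.304555, cosh=1.978672, sinh=1.707378; start (x,ẋ)=(-0.118200, 0.552100) → end (x,ẋ)=(0.042563, 0.331676)
phase 2: p=0.2307, T=0.479, ωT=1.509377, cosh=2.372479, sinh=2.151432; start (x,ẋ)=(0.042563, 0.331676) → end (x,ẋ)=(0.010803, -0.488556)

1 0.4140 0.0426 0.3317
2 0.8930 0.0108 -0.4886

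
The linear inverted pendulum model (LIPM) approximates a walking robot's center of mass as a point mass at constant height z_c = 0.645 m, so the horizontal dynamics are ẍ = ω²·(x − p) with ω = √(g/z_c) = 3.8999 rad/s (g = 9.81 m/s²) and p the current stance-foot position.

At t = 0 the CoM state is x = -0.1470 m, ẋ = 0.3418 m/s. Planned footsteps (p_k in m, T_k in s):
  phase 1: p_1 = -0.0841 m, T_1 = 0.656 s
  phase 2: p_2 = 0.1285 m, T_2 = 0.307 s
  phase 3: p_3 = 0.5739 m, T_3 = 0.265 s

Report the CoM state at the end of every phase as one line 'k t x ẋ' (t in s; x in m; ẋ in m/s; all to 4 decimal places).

1 0.6560 0.0698 0.6458
2 0.9630 0.2717 0.8225
3 1.2280 0.3543 -0.1445

phase 1: p=-0.0841, T=0.656, ωT=2.558334, cosh=6.495861, sinh=6.418428; start (x,ẋ)=(-0.147000, 0.341800) → end (x,ẋ)=(0.069842, 0.645821)
phase 2: p=0.1285, T=0.307, ωT=1.197269, cosh=1.806540, sinh=1.504523; start (x,ẋ)=(0.069842, 0.645821) → end (x,ẋ)=(0.271681, 0.822529)
phase 3: p=0.5739, T=0.265, ωT=1.033474, cosh=1.583291, sinh=1.227522; start (x,ẋ)=(0.271681, 0.822529) → end (x,ẋ)=(0.354296, -0.144485)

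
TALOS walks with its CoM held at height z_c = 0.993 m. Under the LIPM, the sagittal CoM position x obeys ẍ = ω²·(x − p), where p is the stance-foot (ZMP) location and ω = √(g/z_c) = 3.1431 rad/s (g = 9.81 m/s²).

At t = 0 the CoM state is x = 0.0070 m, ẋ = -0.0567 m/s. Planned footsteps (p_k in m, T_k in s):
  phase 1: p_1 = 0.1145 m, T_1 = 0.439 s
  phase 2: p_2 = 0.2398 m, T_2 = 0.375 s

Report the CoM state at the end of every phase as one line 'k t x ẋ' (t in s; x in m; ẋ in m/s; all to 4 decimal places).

1 0.4390 -0.1462 -0.7487
2 0.8140 -0.7973 -3.1168

phase 1: p=0.1145, T=0.439, ωT=1.379821, cosh=2.112907, sinh=1.861283; start (x,ẋ)=(0.007000, -0.056700) → end (x,ẋ)=(-0.146214, -0.748698)
phase 2: p=0.2398, T=0.375, ωT=1.178662, cosh=1.778857, sinh=1.471167; start (x,ẋ)=(-0.146214, -0.748698) → end (x,ẋ)=(-0.797302, -3.116766)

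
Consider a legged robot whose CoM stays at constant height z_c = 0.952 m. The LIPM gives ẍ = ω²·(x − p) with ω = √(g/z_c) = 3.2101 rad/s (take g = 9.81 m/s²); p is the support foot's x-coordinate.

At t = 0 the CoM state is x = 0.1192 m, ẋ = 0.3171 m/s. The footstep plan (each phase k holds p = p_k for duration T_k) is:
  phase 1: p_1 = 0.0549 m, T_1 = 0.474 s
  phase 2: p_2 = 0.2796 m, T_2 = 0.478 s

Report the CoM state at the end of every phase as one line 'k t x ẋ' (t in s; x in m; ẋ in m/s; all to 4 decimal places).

1 0.4740 0.4246 1.2108
2 0.9520 1.4656 3.9678

phase 1: p=0.0549, T=0.474, ωT=1.521587, cosh=2.398927, sinh=2.180562; start (x,ẋ)=(0.119200, 0.317100) → end (x,ẋ)=(0.424551, 1.210788)
phase 2: p=0.2796, T=0.478, ωT=1.534428, cosh=2.427125, sinh=2.211546; start (x,ẋ)=(0.424551, 1.210788) → end (x,ẋ)=(1.465567, 3.967784)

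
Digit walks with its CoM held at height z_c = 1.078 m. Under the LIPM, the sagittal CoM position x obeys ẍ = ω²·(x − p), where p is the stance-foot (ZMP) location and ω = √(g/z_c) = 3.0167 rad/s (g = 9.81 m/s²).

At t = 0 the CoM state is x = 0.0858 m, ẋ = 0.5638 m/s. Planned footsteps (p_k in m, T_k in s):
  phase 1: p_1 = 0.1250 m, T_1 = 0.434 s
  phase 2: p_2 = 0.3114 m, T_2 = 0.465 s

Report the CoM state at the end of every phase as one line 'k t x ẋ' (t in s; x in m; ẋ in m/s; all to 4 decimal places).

phase 1: p=0.1250, T=0.434, ωT=1.309248, cosh=1.986705, sinh=1.716682; start (x,ẋ)=(0.085800, 0.563800) → end (x,ẋ)=(0.367957, 0.917099)
phase 2: p=0.3114, T=0.465, ωT=1.402766, cosh=2.156173, sinh=1.910257; start (x,ẋ)=(0.367957, 0.917099) → end (x,ẋ)=(1.014079, 2.303343)

1 0.4340 0.3680 0.9171
2 0.8990 1.0141 2.3033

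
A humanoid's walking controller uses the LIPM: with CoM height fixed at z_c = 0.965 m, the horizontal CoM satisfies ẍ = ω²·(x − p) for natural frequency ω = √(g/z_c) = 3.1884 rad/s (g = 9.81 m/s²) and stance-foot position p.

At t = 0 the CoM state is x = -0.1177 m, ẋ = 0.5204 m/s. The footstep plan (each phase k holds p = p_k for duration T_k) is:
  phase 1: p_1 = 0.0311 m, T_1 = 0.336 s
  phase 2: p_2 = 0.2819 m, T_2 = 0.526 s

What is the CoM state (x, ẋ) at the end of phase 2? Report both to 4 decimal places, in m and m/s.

x = -0.3098, ẋ = -1.6735

phase 1: p=0.0311, T=0.336, ωT=1.071302, cosh=1.630871, sinh=1.288308; start (x,ẋ)=(-0.117700, 0.520400) → end (x,ẋ)=(-0.001300, 0.237488)
phase 2: p=0.2819, T=0.526, ωT=1.677098, cosh=2.768463, sinh=2.581547; start (x,ẋ)=(-0.001300, 0.237488) → end (x,ẋ)=(-0.309843, -1.673546)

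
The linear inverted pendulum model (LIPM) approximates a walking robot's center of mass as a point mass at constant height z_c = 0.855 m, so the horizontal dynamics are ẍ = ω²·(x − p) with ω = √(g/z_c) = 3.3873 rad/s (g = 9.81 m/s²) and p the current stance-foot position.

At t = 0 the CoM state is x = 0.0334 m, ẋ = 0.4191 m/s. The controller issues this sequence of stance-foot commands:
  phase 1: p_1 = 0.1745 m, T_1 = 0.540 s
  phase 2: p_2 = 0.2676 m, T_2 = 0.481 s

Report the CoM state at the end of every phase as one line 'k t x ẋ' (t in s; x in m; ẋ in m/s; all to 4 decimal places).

phase 1: p=0.1745, T=0.540, ωT=1.829142, cosh=3.194546, sinh=3.033995; start (x,ẋ)=(0.033400, 0.419100) → end (x,ẋ)=(0.099136, -0.111258)
phase 2: p=0.2676, T=0.481, ωT=1.629291, cosh=2.648164, sinh=2.452095; start (x,ẋ)=(0.099136, -0.111258) → end (x,ẋ)=(-0.259060, -1.693885)

1 0.5400 0.0991 -0.1113
2 1.0210 -0.2591 -1.6939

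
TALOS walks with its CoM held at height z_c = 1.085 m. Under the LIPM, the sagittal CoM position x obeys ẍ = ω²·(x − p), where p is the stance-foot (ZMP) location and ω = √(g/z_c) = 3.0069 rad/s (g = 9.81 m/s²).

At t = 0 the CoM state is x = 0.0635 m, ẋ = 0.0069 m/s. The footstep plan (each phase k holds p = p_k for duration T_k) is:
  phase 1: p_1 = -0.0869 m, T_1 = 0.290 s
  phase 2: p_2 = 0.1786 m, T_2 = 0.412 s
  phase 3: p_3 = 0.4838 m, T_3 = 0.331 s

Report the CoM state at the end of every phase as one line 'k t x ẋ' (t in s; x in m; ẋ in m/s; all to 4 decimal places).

phase 1: p=-0.0869, T=0.290, ωT=0.872001, cosh=1.404903, sinh=0.986789; start (x,ẋ)=(0.063500, 0.006900) → end (x,ẋ)=(0.126662, 0.455957)
phase 2: p=0.1786, T=0.412, ωT=1.238843, cosh=1.870668, sinh=1.580949; start (x,ẋ)=(0.126662, 0.455957) → end (x,ẋ)=(0.321171, 0.606043)
phase 3: p=0.4838, T=0.331, ωT=0.995284, cosh=1.537555, sinh=1.167937; start (x,ẋ)=(0.321171, 0.606043) → end (x,ẋ)=(0.469148, 0.360693)

1 0.2900 0.1267 0.4560
2 0.7020 0.3212 0.6060
3 1.0330 0.4691 0.3607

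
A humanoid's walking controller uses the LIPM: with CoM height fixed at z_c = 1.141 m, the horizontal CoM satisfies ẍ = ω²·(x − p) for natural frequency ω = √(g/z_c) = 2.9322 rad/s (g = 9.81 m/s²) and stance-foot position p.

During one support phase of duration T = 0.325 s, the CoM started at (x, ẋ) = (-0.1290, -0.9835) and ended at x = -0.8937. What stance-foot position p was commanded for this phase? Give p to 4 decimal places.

p = 0.6768

ωT = 2.9322·0.325 = 0.952965; cosh(ωT) = 1.489492, sinh(ωT) = 1.103896
x(T) = p + (x₀−p)·cosh(ωT) + (ẋ₀/ω)·sinh(ωT) ⇒ p·(1 − cosh) = x(T) − x₀·cosh − (ẋ₀/ω)·sinh
numerator   = -0.8937 − (-0.1290)·1.489492 − (-0.9835/2.9322)·1.103896 = -0.331294
denominator = 1 − 1.489492 = -0.489492
p = -0.331294 / -0.489492 = 0.6768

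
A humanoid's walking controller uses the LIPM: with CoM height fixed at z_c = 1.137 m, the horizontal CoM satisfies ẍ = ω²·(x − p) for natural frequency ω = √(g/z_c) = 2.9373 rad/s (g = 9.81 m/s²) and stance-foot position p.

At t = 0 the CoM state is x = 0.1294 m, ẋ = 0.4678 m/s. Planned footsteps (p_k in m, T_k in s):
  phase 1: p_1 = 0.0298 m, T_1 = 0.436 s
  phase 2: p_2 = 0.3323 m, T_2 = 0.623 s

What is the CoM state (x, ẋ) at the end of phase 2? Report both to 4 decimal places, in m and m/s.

phase 1: p=0.0298, T=0.436, ωT=1.280663, cosh=1.938439, sinh=1.660586; start (x,ẋ)=(0.129400, 0.467800) → end (x,ẋ)=(0.487337, 1.392614)
phase 2: p=0.3323, T=0.623, ωT=1.829938, cosh=3.196962, sinh=3.036538; start (x,ẋ)=(0.487337, 1.392614) → end (x,ẋ)=(2.267610, 5.834940)

x = 2.2676, ẋ = 5.8349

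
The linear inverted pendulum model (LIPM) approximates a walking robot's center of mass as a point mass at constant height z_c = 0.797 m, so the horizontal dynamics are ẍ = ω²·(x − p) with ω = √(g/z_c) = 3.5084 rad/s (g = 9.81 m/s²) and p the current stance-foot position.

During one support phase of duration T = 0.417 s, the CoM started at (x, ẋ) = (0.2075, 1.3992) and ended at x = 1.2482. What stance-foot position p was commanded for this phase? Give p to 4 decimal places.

p = 0.0306

ωT = 3.5084·0.417 = 1.463003; cosh(ωT) = 2.275224, sinh(ωT) = 2.043684
x(T) = p + (x₀−p)·cosh(ωT) + (ẋ₀/ω)·sinh(ωT) ⇒ p·(1 − cosh) = x(T) − x₀·cosh − (ẋ₀/ω)·sinh
numerator   = 1.2482 − (0.2075)·2.275224 − (1.3992/3.5084)·2.043684 = -0.038960
denominator = 1 − 2.275224 = -1.275224
p = -0.038960 / -1.275224 = 0.0306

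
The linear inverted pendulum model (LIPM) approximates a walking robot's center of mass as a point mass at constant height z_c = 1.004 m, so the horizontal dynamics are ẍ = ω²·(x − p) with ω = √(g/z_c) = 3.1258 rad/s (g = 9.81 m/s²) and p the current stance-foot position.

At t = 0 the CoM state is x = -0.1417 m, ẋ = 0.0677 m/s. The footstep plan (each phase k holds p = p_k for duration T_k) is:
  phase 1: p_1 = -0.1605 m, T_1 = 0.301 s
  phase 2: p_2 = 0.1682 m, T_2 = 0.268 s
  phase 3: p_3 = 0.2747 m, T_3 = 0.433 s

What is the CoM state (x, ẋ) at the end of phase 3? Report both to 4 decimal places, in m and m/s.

x = -0.9702, ẋ = -3.6900

phase 1: p=-0.1605, T=0.301, ωT=0.940866, cosh=1.476244, sinh=1.085955; start (x,ẋ)=(-0.141700, 0.067700) → end (x,ẋ)=(-0.109227, 0.163758)
phase 2: p=0.1682, T=0.268, ωT=0.837714, cosh=1.371889, sinh=0.939190; start (x,ẋ)=(-0.109227, 0.163758) → end (x,ẋ)=(-0.163195, -0.589789)
phase 3: p=0.2747, T=0.433, ωT=1.353471, cosh=2.064591, sinh=1.806249; start (x,ẋ)=(-0.163195, -0.589789) → end (x,ẋ)=(-0.970184, -3.690016)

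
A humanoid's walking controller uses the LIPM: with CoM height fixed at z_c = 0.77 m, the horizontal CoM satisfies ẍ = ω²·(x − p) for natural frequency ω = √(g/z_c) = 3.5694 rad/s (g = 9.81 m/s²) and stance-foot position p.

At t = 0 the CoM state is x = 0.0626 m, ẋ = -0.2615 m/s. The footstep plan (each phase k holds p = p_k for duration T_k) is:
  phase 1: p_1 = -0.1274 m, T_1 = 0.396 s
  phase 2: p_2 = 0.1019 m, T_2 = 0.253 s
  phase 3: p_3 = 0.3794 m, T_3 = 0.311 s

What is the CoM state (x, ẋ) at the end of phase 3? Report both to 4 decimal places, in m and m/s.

phase 1: p=-0.1274, T=0.396, ωT=1.413482, cosh=2.176769, sinh=1.933475; start (x,ẋ)=(0.062600, -0.261500) → end (x,ẋ)=(0.144537, 0.742030)
phase 2: p=0.1019, T=0.253, ωT=0.903058, cosh=1.436232, sinh=1.030904; start (x,ẋ)=(0.144537, 0.742030) → end (x,ẋ)=(0.377447, 1.222619)
phase 3: p=0.3794, T=0.311, ωT=1.110083, cosh=1.682071, sinh=1.352540; start (x,ẋ)=(0.377447, 1.222619) → end (x,ẋ)=(0.839398, 2.047105)

x = 0.8394, ẋ = 2.0471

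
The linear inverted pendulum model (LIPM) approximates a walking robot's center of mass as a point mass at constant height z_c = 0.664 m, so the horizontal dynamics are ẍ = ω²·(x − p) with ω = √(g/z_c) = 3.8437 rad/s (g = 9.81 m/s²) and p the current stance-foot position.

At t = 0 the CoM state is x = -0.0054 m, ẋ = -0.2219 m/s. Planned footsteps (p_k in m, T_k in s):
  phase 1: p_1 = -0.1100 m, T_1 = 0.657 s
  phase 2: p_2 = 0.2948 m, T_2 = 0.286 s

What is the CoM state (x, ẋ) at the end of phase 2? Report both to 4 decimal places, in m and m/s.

phase 1: p=-0.1100, T=0.657, ωT=2.525311, cosh=6.287406, sinh=6.207373; start (x,ẋ)=(-0.005400, -0.221900) → end (x,ẋ)=(0.189306, 1.100505)
phase 2: p=0.2948, T=0.286, ωT=1.099298, cosh=1.667582, sinh=1.334477; start (x,ẋ)=(0.189306, 1.100505) → end (x,ẋ)=(0.500959, 1.294068)

x = 0.5010, ẋ = 1.2941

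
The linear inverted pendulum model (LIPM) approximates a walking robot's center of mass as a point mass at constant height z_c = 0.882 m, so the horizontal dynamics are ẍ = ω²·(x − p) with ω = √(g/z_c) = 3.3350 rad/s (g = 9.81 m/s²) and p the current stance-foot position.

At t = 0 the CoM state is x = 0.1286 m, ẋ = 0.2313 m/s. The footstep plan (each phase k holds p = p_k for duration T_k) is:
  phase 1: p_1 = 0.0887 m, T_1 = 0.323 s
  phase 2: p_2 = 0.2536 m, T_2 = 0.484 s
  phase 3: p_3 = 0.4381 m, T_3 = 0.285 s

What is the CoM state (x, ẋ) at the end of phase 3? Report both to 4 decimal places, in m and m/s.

x = 1.1702, ẋ = 2.7244

phase 1: p=0.0887, T=0.323, ωT=1.077205, cosh=1.638503, sinh=1.297957; start (x,ẋ)=(0.128600, 0.231300) → end (x,ẋ)=(0.244097, 0.551700)
phase 2: p=0.2536, T=0.484, ωT=1.614140, cosh=2.611314, sinh=2.412252; start (x,ẋ)=(0.244097, 0.551700) → end (x,ẋ)=(0.627836, 1.364209)
phase 3: p=0.4381, T=0.285, ωT=0.950475, cosh=1.486748, sinh=1.100190; start (x,ẋ)=(0.627836, 1.364209) → end (x,ẋ)=(1.170232, 2.724402)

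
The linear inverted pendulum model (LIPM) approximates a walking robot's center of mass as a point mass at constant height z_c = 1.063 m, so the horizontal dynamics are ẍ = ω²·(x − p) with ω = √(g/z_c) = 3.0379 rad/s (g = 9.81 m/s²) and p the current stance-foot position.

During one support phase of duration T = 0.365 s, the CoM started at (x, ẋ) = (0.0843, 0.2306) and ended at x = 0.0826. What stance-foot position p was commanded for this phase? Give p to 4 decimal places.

ωT = 3.0379·0.365 = 1.108834; cosh(ωT) = 1.680382, sinh(ωT) = 1.350439
x(T) = p + (x₀−p)·cosh(ωT) + (ẋ₀/ω)·sinh(ωT) ⇒ p·(1 − cosh) = x(T) − x₀·cosh − (ẋ₀/ω)·sinh
numerator   = 0.0826 − (0.0843)·1.680382 − (0.2306/3.0379)·1.350439 = -0.161565
denominator = 1 − 1.680382 = -0.680382
p = -0.161565 / -0.680382 = 0.2375

p = 0.2375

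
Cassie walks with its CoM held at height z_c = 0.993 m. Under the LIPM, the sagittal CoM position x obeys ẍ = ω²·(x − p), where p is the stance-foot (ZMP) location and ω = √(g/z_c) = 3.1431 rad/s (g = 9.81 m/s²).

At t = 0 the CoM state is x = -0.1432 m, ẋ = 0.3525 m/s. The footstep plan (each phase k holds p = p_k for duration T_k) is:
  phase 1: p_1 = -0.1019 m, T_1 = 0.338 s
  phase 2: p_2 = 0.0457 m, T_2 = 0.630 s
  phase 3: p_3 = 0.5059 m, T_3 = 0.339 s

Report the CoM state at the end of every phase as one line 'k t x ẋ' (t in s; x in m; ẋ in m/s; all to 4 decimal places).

phase 1: p=-0.1019, T=0.338, ωT=1.062368, cosh=1.619425, sinh=1.273788; start (x,ẋ)=(-0.143200, 0.352500) → end (x,ẋ)=(-0.025926, 0.405497)
phase 2: p=0.0457, T=0.630, ωT=1.980153, cosh=3.690950, sinh=3.552902; start (x,ẋ)=(-0.025926, 0.405497) → end (x,ẋ)=(0.239697, 0.696808)
phase 3: p=0.5059, T=0.339, ωT=1.065511, cosh=1.623437, sinh=1.278885; start (x,ẋ)=(0.239697, 0.696808) → end (x,ẋ)=(0.357258, 0.061176)

1 0.3380 -0.0259 0.4055
2 0.9680 0.2397 0.6968
3 1.3070 0.3573 0.0612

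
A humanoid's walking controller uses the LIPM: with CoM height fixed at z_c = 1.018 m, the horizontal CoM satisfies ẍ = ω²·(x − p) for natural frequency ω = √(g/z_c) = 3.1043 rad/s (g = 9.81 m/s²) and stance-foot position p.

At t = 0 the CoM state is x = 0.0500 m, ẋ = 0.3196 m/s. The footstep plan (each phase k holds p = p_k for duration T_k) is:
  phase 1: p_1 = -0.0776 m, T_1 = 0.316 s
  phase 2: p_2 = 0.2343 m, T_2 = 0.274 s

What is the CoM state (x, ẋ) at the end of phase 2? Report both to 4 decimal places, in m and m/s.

x = 0.5243, ẋ = 1.3016

phase 1: p=-0.0776, T=0.316, ωT=0.980959, cosh=1.520982, sinh=1.146030; start (x,ẋ)=(0.050000, 0.319600) → end (x,ẋ)=(0.234466, 0.940058)
phase 2: p=0.2343, T=0.274, ωT=0.850578, cosh=1.384084, sinh=0.956916; start (x,ẋ)=(0.234466, 0.940058) → end (x,ẋ)=(0.524307, 1.301612)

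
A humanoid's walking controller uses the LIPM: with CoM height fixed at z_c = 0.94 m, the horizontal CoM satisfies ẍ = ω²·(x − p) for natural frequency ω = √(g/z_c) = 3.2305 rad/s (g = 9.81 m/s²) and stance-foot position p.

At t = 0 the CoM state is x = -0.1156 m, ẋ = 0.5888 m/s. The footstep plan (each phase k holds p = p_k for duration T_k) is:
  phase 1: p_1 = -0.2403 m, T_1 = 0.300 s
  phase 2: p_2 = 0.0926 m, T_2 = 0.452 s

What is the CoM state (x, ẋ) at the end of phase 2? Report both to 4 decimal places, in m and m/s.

phase 1: p=-0.2403, T=0.300, ωT=0.969150, cosh=1.507554, sinh=1.128149; start (x,ẋ)=(-0.115600, 0.588800) → end (x,ẋ)=(0.153312, 1.342115)
phase 2: p=0.0926, T=0.452, ωT=1.460186, cosh=2.269477, sinh=2.037284; start (x,ẋ)=(0.153312, 1.342115) → end (x,ẋ)=(1.076776, 3.445469)

x = 1.0768, ẋ = 3.4455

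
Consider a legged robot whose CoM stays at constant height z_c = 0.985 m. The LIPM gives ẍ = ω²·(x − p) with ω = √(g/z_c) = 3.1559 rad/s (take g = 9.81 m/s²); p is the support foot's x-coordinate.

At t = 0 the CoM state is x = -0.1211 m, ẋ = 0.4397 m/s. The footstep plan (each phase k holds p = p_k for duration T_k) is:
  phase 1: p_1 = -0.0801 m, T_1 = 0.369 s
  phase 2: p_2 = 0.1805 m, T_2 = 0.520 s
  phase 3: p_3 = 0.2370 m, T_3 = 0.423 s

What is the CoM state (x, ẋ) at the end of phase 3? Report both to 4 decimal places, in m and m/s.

x = 0.6483, ẋ = 1.3959

phase 1: p=-0.0801, T=0.369, ωT=1.164527, cosh=1.758239, sinh=1.446168; start (x,ẋ)=(-0.121100, 0.439700) → end (x,ẋ)=(0.049302, 0.585975)
phase 2: p=0.1805, T=0.520, ωT=1.641068, cosh=2.677226, sinh=2.483453; start (x,ẋ)=(0.049302, 0.585975) → end (x,ẋ)=(0.290370, 0.540516)
phase 3: p=0.2370, T=0.423, ωT=1.334946, cosh=2.031481, sinh=1.768309; start (x,ẋ)=(0.290370, 0.540516) → end (x,ẋ)=(0.648281, 1.395885)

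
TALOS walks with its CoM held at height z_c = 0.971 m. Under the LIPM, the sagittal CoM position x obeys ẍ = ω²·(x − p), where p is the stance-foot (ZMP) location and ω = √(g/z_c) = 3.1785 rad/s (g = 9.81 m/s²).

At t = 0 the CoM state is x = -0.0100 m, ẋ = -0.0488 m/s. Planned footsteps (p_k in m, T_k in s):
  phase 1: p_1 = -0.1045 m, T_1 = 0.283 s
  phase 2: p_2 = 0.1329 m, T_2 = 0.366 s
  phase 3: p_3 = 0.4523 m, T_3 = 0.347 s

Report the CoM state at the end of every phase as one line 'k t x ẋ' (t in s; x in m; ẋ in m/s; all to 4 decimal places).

phase 1: p=-0.1045, T=0.283, ωT=0.899515, cosh=1.432589, sinh=1.025823; start (x,ẋ)=(-0.010000, -0.048800) → end (x,ẋ)=(0.015130, 0.238214)
phase 2: p=0.1329, T=0.366, ωT=1.163331, cosh=1.756510, sinh=1.444066; start (x,ẋ)=(0.015130, 0.238214) → end (x,ẋ)=(0.034262, -0.122134)
phase 3: p=0.4523, T=0.347, ωT=1.102939, cosh=1.672452, sinh=1.340558; start (x,ẋ)=(0.034262, -0.122134) → end (x,ẋ)=(-0.298359, -1.985508)

1 0.2830 0.0151 0.2382
2 0.6490 0.0343 -0.1221
3 0.9960 -0.2984 -1.9855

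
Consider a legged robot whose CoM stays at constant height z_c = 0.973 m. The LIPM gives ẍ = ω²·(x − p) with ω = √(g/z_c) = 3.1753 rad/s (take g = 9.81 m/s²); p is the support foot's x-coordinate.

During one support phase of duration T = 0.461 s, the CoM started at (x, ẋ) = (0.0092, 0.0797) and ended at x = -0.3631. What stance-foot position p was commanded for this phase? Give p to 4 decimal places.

p = 0.3410

ωT = 3.1753·0.461 = 1.463813; cosh(ωT) = 2.276882, sinh(ωT) = 2.045529
x(T) = p + (x₀−p)·cosh(ωT) + (ẋ₀/ω)·sinh(ωT) ⇒ p·(1 − cosh) = x(T) − x₀·cosh − (ẋ₀/ω)·sinh
numerator   = -0.3631 − (0.0092)·2.276882 − (0.0797/3.1753)·2.045529 = -0.435390
denominator = 1 − 2.276882 = -1.276882
p = -0.435390 / -1.276882 = 0.3410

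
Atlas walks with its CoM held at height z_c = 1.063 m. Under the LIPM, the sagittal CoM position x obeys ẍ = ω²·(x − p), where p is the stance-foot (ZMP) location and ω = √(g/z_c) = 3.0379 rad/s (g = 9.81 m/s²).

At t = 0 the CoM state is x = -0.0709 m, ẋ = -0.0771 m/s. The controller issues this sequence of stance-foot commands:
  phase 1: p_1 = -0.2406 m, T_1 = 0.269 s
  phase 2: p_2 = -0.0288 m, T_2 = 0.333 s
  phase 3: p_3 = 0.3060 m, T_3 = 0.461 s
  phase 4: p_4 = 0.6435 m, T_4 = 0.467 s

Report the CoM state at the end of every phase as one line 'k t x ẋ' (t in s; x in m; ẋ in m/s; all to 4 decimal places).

1 0.2690 -0.0341 0.3655
2 0.6020 0.1064 0.5496
3 1.0630 0.2213 0.0275
4 1.5300 -0.2622 -2.4344

phase 1: p=-0.2406, T=0.269, ωT=0.817195, cosh=1.352904, sinh=0.911236; start (x,ẋ)=(-0.070900, -0.077100) → end (x,ẋ)=(-0.034139, 0.365462)
phase 2: p=-0.0288, T=0.333, ωT=1.011621, cosh=1.556842, sinh=1.193213; start (x,ẋ)=(-0.034139, 0.365462) → end (x,ẋ)=(0.106433, 0.549614)
phase 3: p=0.3060, T=0.461, ωT=1.400472, cosh=2.151797, sinh=1.905317; start (x,ẋ)=(0.106433, 0.549614) → end (x,ẋ)=(0.221280, 0.027532)
phase 4: p=0.6435, T=0.467, ωT=1.418699, cosh=2.186886, sinh=1.944857; start (x,ẋ)=(0.221280, 0.027532) → end (x,ẋ)=(-0.262220, -2.434381)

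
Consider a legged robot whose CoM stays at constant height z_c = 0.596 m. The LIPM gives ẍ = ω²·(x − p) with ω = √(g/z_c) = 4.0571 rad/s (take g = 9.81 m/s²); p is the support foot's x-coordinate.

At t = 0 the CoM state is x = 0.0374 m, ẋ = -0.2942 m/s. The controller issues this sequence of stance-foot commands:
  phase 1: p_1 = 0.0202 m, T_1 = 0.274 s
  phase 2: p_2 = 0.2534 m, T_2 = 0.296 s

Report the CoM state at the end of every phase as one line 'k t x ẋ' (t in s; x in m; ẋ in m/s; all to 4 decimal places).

phase 1: p=0.0202, T=0.274, ωT=1.111645, cosh=1.684186, sinh=1.355169; start (x,ẋ)=(0.037400, -0.294200) → end (x,ẋ)=(-0.049102, -0.400921)
phase 2: p=0.2534, T=0.296, ωT=1.200902, cosh=1.812017, sinh=1.511094; start (x,ẋ)=(-0.049102, -0.400921) → end (x,ẋ)=(-0.444064, -2.581012)

1 0.2740 -0.0491 -0.4009
2 0.5700 -0.4441 -2.5810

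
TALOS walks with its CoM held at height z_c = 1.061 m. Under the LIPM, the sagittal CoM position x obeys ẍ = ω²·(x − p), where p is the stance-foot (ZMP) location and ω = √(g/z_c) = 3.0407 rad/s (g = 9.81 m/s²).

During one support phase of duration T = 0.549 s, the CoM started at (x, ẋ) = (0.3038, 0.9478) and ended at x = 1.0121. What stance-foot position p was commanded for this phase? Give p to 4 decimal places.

p = 0.3551

ωT = 3.0407·0.549 = 1.669344; cosh(ωT) = 2.748528, sinh(ωT) = 2.560158
x(T) = p + (x₀−p)·cosh(ωT) + (ẋ₀/ω)·sinh(ωT) ⇒ p·(1 − cosh) = x(T) − x₀·cosh − (ẋ₀/ω)·sinh
numerator   = 1.0121 − (0.3038)·2.748528 − (0.9478/3.0407)·2.560158 = -0.620916
denominator = 1 − 2.748528 = -1.748528
p = -0.620916 / -1.748528 = 0.3551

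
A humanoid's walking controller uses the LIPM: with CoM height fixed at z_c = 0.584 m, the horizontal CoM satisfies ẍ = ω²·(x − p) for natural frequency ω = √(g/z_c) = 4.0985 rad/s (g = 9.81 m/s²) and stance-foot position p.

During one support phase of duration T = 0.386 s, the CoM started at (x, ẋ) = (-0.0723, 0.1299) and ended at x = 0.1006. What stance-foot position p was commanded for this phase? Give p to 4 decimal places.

ωT = 4.0985·0.386 = 1.582021; cosh(ωT) = 2.535168, sinh(ωT) = 2.329609
x(T) = p + (x₀−p)·cosh(ωT) + (ẋ₀/ω)·sinh(ωT) ⇒ p·(1 − cosh) = x(T) − x₀·cosh − (ẋ₀/ω)·sinh
numerator   = 0.1006 − (-0.0723)·2.535168 − (0.1299/4.0985)·2.329609 = 0.210057
denominator = 1 − 2.535168 = -1.535168
p = 0.210057 / -1.535168 = -0.1368

p = -0.1368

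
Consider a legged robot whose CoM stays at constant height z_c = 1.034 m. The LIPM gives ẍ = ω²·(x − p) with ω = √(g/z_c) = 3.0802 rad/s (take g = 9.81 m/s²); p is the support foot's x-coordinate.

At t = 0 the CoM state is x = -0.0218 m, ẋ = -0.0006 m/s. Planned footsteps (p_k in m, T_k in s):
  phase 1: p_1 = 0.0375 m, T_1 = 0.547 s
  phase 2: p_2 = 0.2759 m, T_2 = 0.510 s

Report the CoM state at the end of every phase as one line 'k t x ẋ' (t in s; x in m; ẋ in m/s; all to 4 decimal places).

phase 1: p=0.0375, T=0.547, ωT=1.684869, cosh=2.788608, sinh=2.603139; start (x,ẋ)=(-0.021800, -0.000600) → end (x,ẋ)=(-0.128372, -0.477152)
phase 2: p=0.2759, T=0.510, ωT=1.570902, cosh=2.509422, sinh=2.301564; start (x,ẋ)=(-0.128372, -0.477152) → end (x,ẋ)=(-1.095121, -4.063368)

1 0.5470 -0.1284 -0.4772
2 1.0570 -1.0951 -4.0634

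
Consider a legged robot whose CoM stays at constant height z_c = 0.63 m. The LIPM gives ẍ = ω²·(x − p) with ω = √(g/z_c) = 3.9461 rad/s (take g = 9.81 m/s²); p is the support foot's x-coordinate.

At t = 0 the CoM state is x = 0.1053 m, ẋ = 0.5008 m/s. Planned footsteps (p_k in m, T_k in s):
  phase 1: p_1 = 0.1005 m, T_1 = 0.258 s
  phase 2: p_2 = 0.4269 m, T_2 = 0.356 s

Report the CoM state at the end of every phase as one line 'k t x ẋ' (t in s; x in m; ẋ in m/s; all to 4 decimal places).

1 0.2580 0.2607 0.8063
2 0.6140 0.4592 0.4862

phase 1: p=0.1005, T=0.258, ωT=1.018094, cosh=1.564598, sinh=1.203315; start (x,ẋ)=(0.105300, 0.500800) → end (x,ẋ)=(0.260723, 0.806343)
phase 2: p=0.4269, T=0.356, ωT=1.404812, cosh=2.160086, sinh=1.914673; start (x,ẋ)=(0.260723, 0.806343) → end (x,ẋ)=(0.459186, 0.486222)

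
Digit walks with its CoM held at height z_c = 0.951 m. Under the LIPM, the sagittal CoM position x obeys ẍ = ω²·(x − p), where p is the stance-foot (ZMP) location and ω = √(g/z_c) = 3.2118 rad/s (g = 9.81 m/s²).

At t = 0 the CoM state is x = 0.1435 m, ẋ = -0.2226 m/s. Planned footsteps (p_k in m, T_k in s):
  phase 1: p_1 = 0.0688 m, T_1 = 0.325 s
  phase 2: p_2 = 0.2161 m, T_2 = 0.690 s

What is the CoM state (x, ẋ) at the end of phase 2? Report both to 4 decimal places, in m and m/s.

x = -0.3944, ẋ = -1.9271

phase 1: p=0.0688, T=0.325, ωT=1.043835, cosh=1.596095, sinh=1.243993; start (x,ẋ)=(0.143500, -0.222600) → end (x,ẋ)=(0.101811, -0.056830)
phase 2: p=0.2161, T=0.690, ωT=2.216142, cosh=4.640453, sinh=4.531424; start (x,ẋ)=(0.101811, -0.056830) → end (x,ẋ)=(-0.394433, -1.927083)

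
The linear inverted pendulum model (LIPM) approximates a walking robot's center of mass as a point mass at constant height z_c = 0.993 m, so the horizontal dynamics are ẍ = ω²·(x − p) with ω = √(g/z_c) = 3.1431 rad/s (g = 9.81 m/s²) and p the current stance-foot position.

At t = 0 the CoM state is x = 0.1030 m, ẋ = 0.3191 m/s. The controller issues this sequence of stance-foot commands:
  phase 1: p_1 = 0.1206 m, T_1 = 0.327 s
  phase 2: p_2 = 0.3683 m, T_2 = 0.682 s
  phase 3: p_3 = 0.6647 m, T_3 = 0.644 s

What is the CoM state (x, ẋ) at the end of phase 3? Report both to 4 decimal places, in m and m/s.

phase 1: p=0.1206, T=0.327, ωT=1.027794, cosh=1.576344, sinh=1.218549; start (x,ẋ)=(0.103000, 0.319100) → end (x,ẋ)=(0.216568, 0.435603)
phase 2: p=0.3683, T=0.682, ωT=2.143594, cosh=4.323637, sinh=4.206404; start (x,ẋ)=(0.216568, 0.435603) → end (x,ẋ)=(0.295234, -0.122679)
phase 3: p=0.6647, T=0.644, ωT=2.024156, cosh=3.850914, sinh=3.718809; start (x,ẋ)=(0.295234, -0.122679) → end (x,ẋ)=(-0.903233, -4.790966)

x = -0.9032, ẋ = -4.7910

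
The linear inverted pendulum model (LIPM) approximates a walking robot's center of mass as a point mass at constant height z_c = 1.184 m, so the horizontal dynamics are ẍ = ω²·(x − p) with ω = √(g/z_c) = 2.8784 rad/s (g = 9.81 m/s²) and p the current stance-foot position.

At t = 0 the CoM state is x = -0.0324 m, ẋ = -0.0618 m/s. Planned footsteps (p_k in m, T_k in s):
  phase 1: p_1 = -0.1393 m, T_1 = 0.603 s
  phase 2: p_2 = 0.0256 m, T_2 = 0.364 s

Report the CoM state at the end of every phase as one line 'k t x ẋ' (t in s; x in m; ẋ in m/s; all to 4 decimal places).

phase 1: p=-0.1393, T=0.603, ωT=1.735675, cosh=2.924519, sinh=2.748238; start (x,ẋ)=(-0.032400, -0.061800) → end (x,ẋ)=(0.114326, 0.664900)
phase 2: p=0.0256, T=0.364, ωT=1.047738, cosh=1.600962, sinh=1.250231; start (x,ẋ)=(0.114326, 0.664900) → end (x,ẋ)=(0.456445, 1.383774)

1 0.6030 0.1143 0.6649
2 0.9670 0.4564 1.3838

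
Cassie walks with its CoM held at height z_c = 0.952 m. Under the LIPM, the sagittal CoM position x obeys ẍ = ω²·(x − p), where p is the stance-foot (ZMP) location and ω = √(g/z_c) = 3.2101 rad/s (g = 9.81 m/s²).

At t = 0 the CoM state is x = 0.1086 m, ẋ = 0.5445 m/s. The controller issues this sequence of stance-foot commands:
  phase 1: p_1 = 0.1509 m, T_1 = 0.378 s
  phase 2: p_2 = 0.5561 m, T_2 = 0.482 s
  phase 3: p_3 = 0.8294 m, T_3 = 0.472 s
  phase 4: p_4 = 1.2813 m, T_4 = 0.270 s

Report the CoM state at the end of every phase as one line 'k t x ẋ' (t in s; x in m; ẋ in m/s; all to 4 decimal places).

1 0.3780 0.3336 0.7887
2 0.8600 0.5609 0.3351
3 1.3320 0.4150 -1.0673
4 1.6020 -0.2569 -4.2176

phase 1: p=0.1509, T=0.378, ωT=1.213418, cosh=1.831073, sinh=1.533893; start (x,ẋ)=(0.108600, 0.544500) → end (x,ẋ)=(0.333626, 0.788736)
phase 2: p=0.5561, T=0.482, ωT=1.547268, cosh=2.455723, sinh=2.242894; start (x,ẋ)=(0.333626, 0.788736) → end (x,ẋ)=(0.560855, 0.335123)
phase 3: p=0.8294, T=0.472, ωT=1.515167, cosh=2.384977, sinh=2.165205; start (x,ẋ)=(0.560855, 0.335123) → end (x,ẋ)=(0.414965, -1.067272)
phase 4: p=1.2813, T=0.270, ωT=0.866727, cosh=1.399718, sinh=0.979393; start (x,ẋ)=(0.414965, -1.067272) → end (x,ẋ)=(-0.256947, -4.217595)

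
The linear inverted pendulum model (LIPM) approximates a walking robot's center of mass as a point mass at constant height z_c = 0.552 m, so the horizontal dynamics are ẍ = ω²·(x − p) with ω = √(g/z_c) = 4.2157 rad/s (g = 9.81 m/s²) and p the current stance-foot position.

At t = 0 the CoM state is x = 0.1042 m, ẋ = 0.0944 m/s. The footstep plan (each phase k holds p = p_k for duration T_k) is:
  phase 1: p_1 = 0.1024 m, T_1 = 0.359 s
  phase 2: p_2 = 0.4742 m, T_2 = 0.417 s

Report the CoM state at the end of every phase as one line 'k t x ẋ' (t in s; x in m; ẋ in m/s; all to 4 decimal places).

1 0.3590 0.1551 0.2412
2 0.7760 -0.3178 -3.0655

phase 1: p=0.1024, T=0.359, ωT=1.513436, cosh=2.381232, sinh=2.161080; start (x,ẋ)=(0.104200, 0.094400) → end (x,ẋ)=(0.155078, 0.241187)
phase 2: p=0.4742, T=0.417, ωT=1.757947, cosh=2.986457, sinh=2.814059; start (x,ẋ)=(0.155078, 0.241187) → end (x,ẋ)=(-0.317847, -3.065520)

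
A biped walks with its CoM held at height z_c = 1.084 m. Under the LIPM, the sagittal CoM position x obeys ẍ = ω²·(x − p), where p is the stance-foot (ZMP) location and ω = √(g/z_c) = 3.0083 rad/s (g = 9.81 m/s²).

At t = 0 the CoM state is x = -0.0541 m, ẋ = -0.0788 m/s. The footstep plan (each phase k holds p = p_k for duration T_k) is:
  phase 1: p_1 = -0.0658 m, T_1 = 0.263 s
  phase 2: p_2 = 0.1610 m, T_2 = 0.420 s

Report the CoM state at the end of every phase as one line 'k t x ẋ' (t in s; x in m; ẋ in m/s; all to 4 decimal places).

1 0.2630 -0.0732 -0.0739
2 0.6830 -0.3264 -1.2879

phase 1: p=-0.0658, T=0.263, ωT=0.791183, cosh=1.329656, sinh=0.876348; start (x,ẋ)=(-0.054100, -0.078800) → end (x,ẋ)=(-0.073198, -0.073932)
phase 2: p=0.1610, T=0.420, ωT=1.263486, cosh=1.910200, sinh=1.627533; start (x,ẋ)=(-0.073198, -0.073932) → end (x,ẋ)=(-0.326364, -1.287885)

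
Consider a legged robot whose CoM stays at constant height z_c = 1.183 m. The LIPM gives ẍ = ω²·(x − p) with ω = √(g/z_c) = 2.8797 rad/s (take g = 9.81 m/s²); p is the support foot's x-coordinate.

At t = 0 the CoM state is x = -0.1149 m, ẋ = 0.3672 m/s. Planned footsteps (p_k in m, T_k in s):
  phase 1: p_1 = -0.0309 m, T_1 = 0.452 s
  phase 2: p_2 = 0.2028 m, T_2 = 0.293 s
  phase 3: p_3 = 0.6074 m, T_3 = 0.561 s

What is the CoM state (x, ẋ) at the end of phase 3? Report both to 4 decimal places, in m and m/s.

x = -0.8944, ẋ = -4.0214

phase 1: p=-0.0309, T=0.452, ωT=1.301624, cosh=1.973676, sinh=1.701586; start (x,ẋ)=(-0.114900, 0.367200) → end (x,ẋ)=(0.020286, 0.313129)
phase 2: p=0.2028, T=0.293, ωT=0.843752, cosh=1.377584, sinh=0.947490; start (x,ẋ)=(0.020286, 0.313129) → end (x,ẋ)=(0.054399, -0.066626)
phase 3: p=0.6074, T=0.561, ωT=1.615512, cosh=2.614625, sinh=2.415836; start (x,ẋ)=(0.054399, -0.066626) → end (x,ẋ)=(-0.894385, -4.021367)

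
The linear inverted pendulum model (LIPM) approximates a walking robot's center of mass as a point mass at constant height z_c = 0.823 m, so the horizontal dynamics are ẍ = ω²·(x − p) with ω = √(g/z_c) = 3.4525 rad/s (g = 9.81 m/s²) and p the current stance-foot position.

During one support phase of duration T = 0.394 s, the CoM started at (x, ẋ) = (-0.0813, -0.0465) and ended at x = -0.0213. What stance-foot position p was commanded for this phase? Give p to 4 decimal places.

ωT = 3.4525·0.394 = 1.360285; cosh(ωT) = 2.076946, sinh(ωT) = 1.820358
x(T) = p + (x₀−p)·cosh(ωT) + (ẋ₀/ω)·sinh(ωT) ⇒ p·(1 − cosh) = x(T) − x₀·cosh − (ẋ₀/ω)·sinh
numerator   = -0.0213 − (-0.0813)·2.076946 − (-0.0465/3.4525)·1.820358 = 0.172073
denominator = 1 − 2.076946 = -1.076946
p = 0.172073 / -1.076946 = -0.1598

p = -0.1598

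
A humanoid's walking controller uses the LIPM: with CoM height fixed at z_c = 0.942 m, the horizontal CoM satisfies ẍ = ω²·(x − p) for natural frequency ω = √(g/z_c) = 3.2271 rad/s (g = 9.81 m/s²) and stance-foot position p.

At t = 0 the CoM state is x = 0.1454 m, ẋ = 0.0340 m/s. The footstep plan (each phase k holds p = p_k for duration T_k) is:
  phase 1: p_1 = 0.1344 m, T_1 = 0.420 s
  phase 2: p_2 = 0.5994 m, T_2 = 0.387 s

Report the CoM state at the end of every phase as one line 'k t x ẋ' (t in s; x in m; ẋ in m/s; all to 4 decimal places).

1 0.4200 0.1762 0.1346
2 0.8070 -0.1323 -1.9309

phase 1: p=0.1344, T=0.420, ωT=1.355382, cosh=2.068045, sinh=1.810197; start (x,ẋ)=(0.145400, 0.034000) → end (x,ẋ)=(0.176220, 0.134572)
phase 2: p=0.5994, T=0.387, ωT=1.248888, cosh=1.886643, sinh=1.599820; start (x,ẋ)=(0.176220, 0.134572) → end (x,ẋ)=(-0.132276, -1.930893)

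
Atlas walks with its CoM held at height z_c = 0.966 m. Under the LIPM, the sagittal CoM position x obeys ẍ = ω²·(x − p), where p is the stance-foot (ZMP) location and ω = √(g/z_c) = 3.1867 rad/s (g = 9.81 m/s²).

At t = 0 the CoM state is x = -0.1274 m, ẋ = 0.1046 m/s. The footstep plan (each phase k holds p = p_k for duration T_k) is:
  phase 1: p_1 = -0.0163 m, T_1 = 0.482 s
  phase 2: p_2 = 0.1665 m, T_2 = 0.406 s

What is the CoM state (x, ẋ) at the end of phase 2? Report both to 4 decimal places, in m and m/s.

x = -0.8592, ẋ = -3.0817

phase 1: p=-0.0163, T=0.482, ωT=1.535989, cosh=2.430581, sinh=2.215339; start (x,ẋ)=(-0.127400, 0.104600) → end (x,ẋ)=(-0.213621, -0.530085)
phase 2: p=0.1665, T=0.406, ωT=1.293800, cosh=1.960422, sinh=1.686196; start (x,ẋ)=(-0.213621, -0.530085) → end (x,ẋ)=(-0.859185, -3.081735)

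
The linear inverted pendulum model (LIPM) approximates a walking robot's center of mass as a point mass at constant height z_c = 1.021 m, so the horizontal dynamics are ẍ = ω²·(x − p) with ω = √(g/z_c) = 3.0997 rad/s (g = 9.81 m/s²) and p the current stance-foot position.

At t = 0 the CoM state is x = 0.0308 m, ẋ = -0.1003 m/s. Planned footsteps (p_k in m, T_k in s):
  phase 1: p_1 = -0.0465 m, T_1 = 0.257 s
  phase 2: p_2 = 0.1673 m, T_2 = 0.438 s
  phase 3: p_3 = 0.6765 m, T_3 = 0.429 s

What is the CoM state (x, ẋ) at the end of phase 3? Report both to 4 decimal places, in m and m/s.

phase 1: p=-0.0465, T=0.257, ωT=0.796623, cosh=1.334443, sinh=0.883594; start (x,ẋ)=(0.030800, -0.100300) → end (x,ẋ)=(0.028061, 0.077871)
phase 2: p=0.1673, T=0.438, ωT=1.357669, cosh=2.072190, sinh=1.814930; start (x,ẋ)=(0.028061, 0.077871) → end (x,ẋ)=(-0.075635, -0.621959)
phase 3: p=0.6765, T=0.429, ωT=1.329771, cosh=2.022358, sinh=1.757821; start (x,ẋ)=(-0.075635, -0.621959) → end (x,ẋ)=(-1.197295, -5.355992)

x = -1.1973, ẋ = -5.3560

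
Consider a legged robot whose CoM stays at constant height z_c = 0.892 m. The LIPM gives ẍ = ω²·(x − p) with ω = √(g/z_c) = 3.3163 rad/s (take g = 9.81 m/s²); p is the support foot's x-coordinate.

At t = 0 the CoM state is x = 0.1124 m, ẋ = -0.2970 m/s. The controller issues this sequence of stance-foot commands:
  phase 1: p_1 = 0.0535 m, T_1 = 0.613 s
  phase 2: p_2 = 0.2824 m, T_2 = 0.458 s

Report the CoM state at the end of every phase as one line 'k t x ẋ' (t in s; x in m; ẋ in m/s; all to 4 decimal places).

1 0.6130 -0.0538 -0.4204
2 1.0710 -0.7978 -3.4302

phase 1: p=0.0535, T=0.613, ωT=2.032892, cosh=3.883547, sinh=3.752591; start (x,ẋ)=(0.112400, -0.297000) → end (x,ẋ)=(-0.053832, -0.420420)
phase 2: p=0.2824, T=0.458, ωT=1.518865, cosh=2.393000, sinh=2.174040; start (x,ẋ)=(-0.053832, -0.420420) → end (x,ẋ)=(-0.797815, -3.430221)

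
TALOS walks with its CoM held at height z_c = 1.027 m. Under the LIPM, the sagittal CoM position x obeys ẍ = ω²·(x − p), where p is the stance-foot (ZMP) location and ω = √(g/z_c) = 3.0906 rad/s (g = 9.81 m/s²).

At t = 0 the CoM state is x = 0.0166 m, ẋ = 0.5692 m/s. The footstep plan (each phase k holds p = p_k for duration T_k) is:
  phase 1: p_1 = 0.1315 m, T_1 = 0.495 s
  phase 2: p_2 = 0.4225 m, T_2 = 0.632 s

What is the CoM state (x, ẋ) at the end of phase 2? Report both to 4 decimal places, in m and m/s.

x = 0.4990, ẋ = 0.3924

phase 1: p=0.1315, T=0.495, ωT=1.529847, cosh=2.417020, sinh=2.200451; start (x,ẋ)=(0.016600, 0.569200) → end (x,ẋ)=(0.259044, 0.594366)
phase 2: p=0.4225, T=0.632, ωT=1.953259, cosh=3.596722, sinh=3.454911; start (x,ẋ)=(0.259044, 0.594366) → end (x,ẋ)=(0.499024, 0.392431)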